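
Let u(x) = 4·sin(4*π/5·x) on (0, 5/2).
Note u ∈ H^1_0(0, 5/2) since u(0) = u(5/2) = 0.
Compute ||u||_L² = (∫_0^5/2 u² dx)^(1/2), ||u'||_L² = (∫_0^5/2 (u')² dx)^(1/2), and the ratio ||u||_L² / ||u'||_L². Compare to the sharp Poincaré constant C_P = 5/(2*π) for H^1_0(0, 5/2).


||u||_L² / ||u'||_L² = 5/(4*π) < C_P = 5/(2*π).

u(x) = 4·sin(4*π/5·x), so u'(x) = 16*π*cos(4*π*x/5)/5.
Writing u(x) = A·sin(kπx/L) with A = 4 and k = 2, use ∫_0^L sin²(kπx/L) dx = L/2 and ∫_0^L cos²(kπx/L) dx = L/2.
u² = 16·sin²(4*π/5·x) and (u')² = 256*π^2/25·cos²(4*π/5·x), and each of sin², cos² integrates to L/2 = 5/4 over (0, 5/2).
∫_0^5/2 u² dx = 20, so ||u||_L² = 2*sqrt(5).
∫_0^5/2 (u')² dx = 64*π^2/5, so ||u'||_L² = 8*sqrt(5)*π/5.
Ratio ||u||_L² / ||u'||_L² = 5/(4*π).
Sharp Poincaré constant on H^1_0(0, 5/2) is C_P = L/π = 5/(2*π), achieved by sin(2*π/5·x).
This is the k = 2 harmonic; the ratio L/(kπ) is strictly less than C_P = L/π, consistent with the sharp inequality ||u||_L² ≤ C_P ||u'||_L².


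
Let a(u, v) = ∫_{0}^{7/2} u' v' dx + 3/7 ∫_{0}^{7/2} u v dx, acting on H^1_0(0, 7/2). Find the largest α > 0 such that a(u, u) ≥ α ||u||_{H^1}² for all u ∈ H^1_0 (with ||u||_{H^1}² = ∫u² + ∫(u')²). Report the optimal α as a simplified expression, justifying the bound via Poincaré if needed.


α = (21 + 4*π^2)/(4*π^2 + 49)

Coercivity of a(·,·) on H^1_0(0, 7/2) means a(u, u) ≥ α ||u||_{H^1}² for every u ∈ H^1_0.
The interval has length L = 7/2, and Poincaré/coercivity depend only on L. Here a(u, u) = ∫(u')² + (3/7)·∫u².
Here 0 < c = 3/7 < 1. The condition a(u,u) ≥ α||u||_{H^1}² reads (1−α)∫(u')² ≥ (α−c)∫u². Any admissible α is ≤ 1 (rapidly oscillating u have ∫u²/∫(u')² → 0), and α = 1 would force 0 ≥ (1−c)∫u², impossible since c < 1; so 1−α > 0. By the sharp Poincaré inequality on H^1_0 of an interval of length L, ∫(u')² ≥ (π/L)²∫u² with equality for the first sine mode sin(π(x−x₀)/L) (x₀ the left endpoint), so the inequality holds for all u iff (1−α)(π/L)² ≥ α − c, i.e. α ≤ ((π/L)² + c)/((π/L)² + 1) = (1 + c(L/π)²)/(1 + (L/π)²). With (π/L)² = 4*π^2/49 and c = 3/7, the largest admissible constant is α = ((π/L)² + c)/((π/L)² + 1).
Simplifying, α = (21 + 4*π^2)/(4*π^2 + 49).


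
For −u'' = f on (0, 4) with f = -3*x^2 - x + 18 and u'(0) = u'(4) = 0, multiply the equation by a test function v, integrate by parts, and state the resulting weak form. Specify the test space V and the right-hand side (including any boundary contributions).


V = H^1(0, 4) (no boundary constraint on v; u is determined up to an additive constant); weak form: ∫_0^4 u'v' dx = ∫_0^4 (-3*x^2 - x + 18) v dx for all v ∈ V.

Multiply both sides by a test function v and integrate from 0 to 4:
  ∫_0^4 −u''(x) v(x) dx = ∫_0^4 f(x) v(x) dx.
Integrate the LHS by parts once:
  ∫_0^4 −u'' v dx = −[u'(x) v(x)]_0^4 + ∫_0^4 u'(x) v'(x) dx.
Thus ∫_0^4 u'(x) v'(x) dx = ∫_0^4 f(x) v(x) dx + [u'(x) v(x)]_0^4.
Choose V so that boundary terms are either known or forced to vanish.
u has homogeneous Neumann: u'(0) = u'(4) = 0. So [u' v]_0^4 = 0·v(4) − 0·v(0) = 0 for any v; take V = H^1(0, 4).
Weak formulation: find u (satisfying any essential BC) such that ∫_0^4 u'(x) v'(x) dx = ∫_0^4 f v dx for all v ∈ V (homogeneous Neumann, so boundary terms vanish).
Substituting f(x) = -3*x^2 - x + 18, the right-hand side is ∫_0^4 (-3*x^2 - x + 18) v dx.
Compatibility check (pure Neumann): taking v ≡ 1 ∈ V gives 0 = ∫_0^4 f dx + (0) − (0), i.e. ∫_0^4 f dx must equal u'(0) − u'(4) = 0. Indeed ∫_0^4 (-3*x^2 - x + 18) dx = 0, so the data are compatible. The solution is then unique only up to an additive constant (fix it e.g. by requiring ∫_0^4 u dx = 0).


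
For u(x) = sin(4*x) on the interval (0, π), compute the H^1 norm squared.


||u||_{H^1(0,π)}^2 = 17*π/2

u'(x) = 4*cos(4*x).
Expand u² and (u')² and integrate term by term on (0, π), using: for integers n ≥ 1, ∫_0^π sin²(nx) dx = ∫_0^π cos²(nx) dx = π/2; for n ≠ n', ∫_0^π sin(nx)sin(n'x) dx = ∫_0^π cos(nx)cos(n'x) dx = 0; and by product-to-sum, ∫_0^π sin(nx)cos(n'x) dx = ½∫_0^π [sin((n+n')x) + sin((n−n')x)] dx, which is 0 when n+n' is even and 2n/(n²−n'²) when n+n' is odd (it need not vanish on (0, π)).
  u² squared terms: (1)²·∫sin(4x)² dx = 1·π/2 = π/2.
  So ∫_0^π u² dx = π/2.
  (u')² squared terms: (4)²·∫cos(4x)² dx = 16·π/2 = 8*π.
  So ∫_0^π (u')² dx = 8*π.
||u||_{H^1}^2 = (π/2) + (8*π) = 17*π/2.


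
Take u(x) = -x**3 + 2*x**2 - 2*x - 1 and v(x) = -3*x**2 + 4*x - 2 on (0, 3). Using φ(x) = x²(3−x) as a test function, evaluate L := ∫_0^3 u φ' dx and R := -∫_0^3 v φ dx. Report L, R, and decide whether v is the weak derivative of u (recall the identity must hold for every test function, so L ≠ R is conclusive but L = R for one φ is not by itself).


LHS = 189/5, RHS = 189/5. Yes, v = u' weakly.

u(x) = -x**3 + 2*x**2 - 2*x - 1, classical derivative u'(x) = -3*x**2 + 4*x - 2.
φ(x) = x²(3−x), so φ'(x) = 3*x*(2 - x).
Note φ(0) = φ(3) = 0, so the boundary term u·φ vanishes.
LHS = ∫_0^3 u(x) φ'(x) dx = ∫_0^3 (3*x^5 - 12*x^4 + 18*x^3 - 9*x^2 - 6*x) dx. Term by term:
  ∫_0^3 3*x^5 dx = 729/2;  ∫_0^3 -12*x^4 dx = -2916/5;  ∫_0^3 18*x^3 dx = 729/2;
  ∫_0^3 -9*x^2 dx = -81;  ∫_0^3 -6*x dx = -27.
Sum: 729/2 − 2916/5 + 729/2 − 81 − 27 = 189/5.
So LHS = 189/5.
∫_0^3 v(x) φ(x) dx = ∫_0^3 (3*x^5 - 13*x^4 + 14*x^3 - 6*x^2) dx. Term by term:
  ∫_0^3 3*x^5 dx = 729/2;  ∫_0^3 -13*x^4 dx = -3159/5;  ∫_0^3 14*x^3 dx = 567/2;
  ∫_0^3 -6*x^2 dx = -54.
Sum: 729/2 − 3159/5 + 567/2 − 54 = -189/5.
So RHS = -∫_0^3 v(x) φ(x) dx = 189/5.
LHS = RHS, so the identity holds for this test φ.
Moreover u is smooth here and v(x) = u'(x) = -3*x**2 + 4*x - 2 pointwise, so the identity holds for every test function. Hence v is the weak derivative of u.


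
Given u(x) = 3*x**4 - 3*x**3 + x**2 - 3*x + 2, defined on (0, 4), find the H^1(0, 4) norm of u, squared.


||u||_{H^1}^2 = 7330628/21

The H^1 norm (squared) on an interval (0, L) is
  ||u||_{H^1}^2 = ∫_0^L u(x)^2 dx + ∫_0^L u'(x)^2 dx.
Compute u'(x) = 12*x**3 - 9*x**2 + 2*x - 3.
Then u(x)^2 = 9*x**8 - 18*x**7 + 15*x**6 - 24*x**5 + 31*x**4 - 18*x**3 + 13*x**2 - 12*x + 4 and u'(x)^2 = 144*x**6 - 216*x**5 + 129*x**4 - 108*x**3 + 58*x**2 - 12*x + 9.
Integrate each monomial from 0 to 4 using ∫_0^4 c·x^n dx = c·4^(n+1)/(n+1):
  ∫_0^4 u(x)^2 dx = ∫_0^4 (9*x^8 - 18*x^7 + 15*x^6 - 24*x^5 + 31*x^4 - 18*x^3 + 13*x^2 - 12*x + 4) dx. Term by term:
    ∫_0^4 9*x^8 dx = 262144;  ∫_0^4 -18*x^7 dx = -147456;  ∫_0^4 15*x^6 dx = 245760/7;
    ∫_0^4 -24*x^5 dx = -16384;  ∫_0^4 31*x^4 dx = 31744/5;  ∫_0^4 -18*x^3 dx = -1152;
    ∫_0^4 13*x^2 dx = 832/3;  ∫_0^4 -12*x dx = -96;  ∫_0^4 4 dx = 16.
  Sum: 262144 − 147456 + 245760/7 − 16384 + 31744/5 − 1152 + 832/3 − 96 + 16 = 14574704/105.
  ∫_0^4 u'(x)^2 dx = ∫_0^4 (144*x^6 - 216*x^5 + 129*x^4 - 108*x^3 + 58*x^2 - 12*x + 9) dx. Term by term:
    ∫_0^4 144*x^6 dx = 2359296/7;  ∫_0^4 -216*x^5 dx = -147456;  ∫_0^4 129*x^4 dx = 132096/5;
    ∫_0^4 -108*x^3 dx = -6912;  ∫_0^4 58*x^2 dx = 3712/3;  ∫_0^4 -12*x dx = -96;
    ∫_0^4 9 dx = 36.
  Sum: 2359296/7 − 147456 + 132096/5 − 6912 + 3712/3 − 96 + 36 = 22078436/105.
Adding: ||u||_{H^1}^2 = 14574704/105 + 22078436/105 = 7330628/21.


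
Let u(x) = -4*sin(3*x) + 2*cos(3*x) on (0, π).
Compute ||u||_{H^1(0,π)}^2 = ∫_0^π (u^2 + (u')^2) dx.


||u||_{H^1(0,π)}^2 = 100*π

u'(x) = -6*sin(3*x) - 12*cos(3*x).
Expand u² and (u')² and integrate term by term on (0, π), using: for integers n ≥ 1, ∫_0^π sin²(nx) dx = ∫_0^π cos²(nx) dx = π/2; for n ≠ n', ∫_0^π sin(nx)sin(n'x) dx = ∫_0^π cos(nx)cos(n'x) dx = 0; and by product-to-sum, ∫_0^π sin(nx)cos(n'x) dx = ½∫_0^π [sin((n+n')x) + sin((n−n')x)] dx, which is 0 when n+n' is even and 2n/(n²−n'²) when n+n' is odd (it need not vanish on (0, π)).
  u² squared terms: (-4)²·∫sin(3x)² dx = 16·π/2 = 8*π;  (2)²·∫cos(3x)² dx = 4·π/2 = 2*π.
  u² cross terms: 2·(-4)·(2)·∫sin(3x)·cos(3x) dx = -16·(0) = 0.
  So ∫_0^π u² dx = 8*π + 2*π + 0 = 10*π.
  (u')² squared terms: (-12)²·∫cos(3x)² dx = 144·π/2 = 72*π;  (-6)²·∫sin(3x)² dx = 36·π/2 = 18*π.
  (u')² cross terms: 2·(-12)·(-6)·∫cos(3x)·sin(3x) dx = 144·(0) = 0.
  So ∫_0^π (u')² dx = 72*π + 18*π + 0 = 90*π.
||u||_{H^1}^2 = (10*π) + (90*π) = 100*π.


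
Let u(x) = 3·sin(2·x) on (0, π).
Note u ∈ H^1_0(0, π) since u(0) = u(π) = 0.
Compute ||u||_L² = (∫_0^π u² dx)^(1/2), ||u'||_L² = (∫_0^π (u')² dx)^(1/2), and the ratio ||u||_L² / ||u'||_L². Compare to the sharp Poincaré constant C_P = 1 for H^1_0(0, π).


||u||_L² / ||u'||_L² = 1/2 < C_P = 1.

u(x) = 3·sin(2·x), so u'(x) = 6*cos(2*x).
Writing u(x) = A·sin(kπx/L) with A = 3 and k = 2, use ∫_0^L sin²(kπx/L) dx = L/2 and ∫_0^L cos²(kπx/L) dx = L/2.
u² = 9·sin²(2·x) and (u')² = 36·cos²(2·x), and each of sin², cos² integrates to L/2 = π/2 over (0, π).
∫_0^π u² dx = 9*π/2, so ||u||_L² = 3*sqrt(2)*sqrt(π)/2.
∫_0^π (u')² dx = 18*π, so ||u'||_L² = 3*sqrt(2)*sqrt(π).
Ratio ||u||_L² / ||u'||_L² = 1/2.
Sharp Poincaré constant on H^1_0(0, π) is C_P = L/π = 1, achieved by sin(x).
This is the k = 2 harmonic; the ratio L/(kπ) is strictly less than C_P = L/π, consistent with the sharp inequality ||u||_L² ≤ C_P ||u'||_L².


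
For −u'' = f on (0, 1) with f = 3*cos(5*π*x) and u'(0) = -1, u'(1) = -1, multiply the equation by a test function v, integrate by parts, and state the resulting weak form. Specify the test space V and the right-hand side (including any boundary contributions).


V = H^1(0, 1) (v unrestricted at boundary; u is determined up to an additive constant); weak form: ∫_0^1 u'v' dx = ∫_0^1 (3*cos(5*π*x)) v dx − v(1) + v(0) for all v ∈ V.

Multiply both sides by a test function v and integrate from 0 to 1:
  ∫_0^1 −u''(x) v(x) dx = ∫_0^1 f(x) v(x) dx.
Integrate the LHS by parts once:
  ∫_0^1 −u'' v dx = −[u'(x) v(x)]_0^1 + ∫_0^1 u'(x) v'(x) dx.
Thus ∫_0^1 u'(x) v'(x) dx = ∫_0^1 f(x) v(x) dx + [u'(x) v(x)]_0^1.
Choose V so that boundary terms are either known or forced to vanish.
u has inhomogeneous Neumann u'(0) = -1, u'(1) = -1. [u' v]_0^1 = (-1)·v(1) − (-1)·v(0) = − v(1) + v(0). Take V = H^1(0, 1); boundary term becomes part of RHS.
Weak formulation: find u (satisfying any essential BC) such that ∫_0^1 u'(x) v'(x) dx = ∫_0^1 f v dx − v(1) + v(0) for all v ∈ V (Neumann data are natural BCs: they enter the RHS as boundary terms).
Substituting f(x) = 3*cos(5*π*x), the right-hand side is ∫_0^1 (3*cos(5*π*x)) v dx − v(1) + v(0).
Compatibility check (pure Neumann): taking v ≡ 1 ∈ V gives 0 = ∫_0^1 f dx + (-1) − (-1), i.e. ∫_0^1 f dx must equal u'(0) − u'(1) = 0. Indeed ∫_0^1 (3*cos(5*π*x)) dx = 0, so the data are compatible. The solution is then unique only up to an additive constant (fix it e.g. by requiring ∫_0^1 u dx = 0).


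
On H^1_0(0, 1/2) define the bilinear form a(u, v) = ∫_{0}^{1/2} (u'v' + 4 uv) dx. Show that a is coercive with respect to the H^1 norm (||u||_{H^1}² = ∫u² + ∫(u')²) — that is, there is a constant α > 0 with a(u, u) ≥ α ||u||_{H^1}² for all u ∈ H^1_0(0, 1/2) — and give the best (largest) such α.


α = 1

Coercivity of a(·,·) on H^1_0(0, 1/2) means a(u, u) ≥ α ||u||_{H^1}² for every u ∈ H^1_0.
The interval has length L = 1/2, and Poincaré/coercivity depend only on L. Here a(u, u) = ∫(u')² + (4)·∫u².
Here c = 4 ≥ 1, so a(u,u) = ∫(u')² + c∫u² ≥ ∫(u')² + ∫u² = ||u||_{H^1}², i.e. α = 1 works. No larger α is possible: a(u,u) ≥ α||u||_{H^1}² means (1−α)∫(u')² ≥ (α−c)∫u², and for the modes u_n = sin(nπ(x−x₀)/L) (x₀ the left endpoint) one has ∫u_n²/∫(u_n')² = (L/(nπ))² → 0, so a(u_n,u_n)/||u_n||_{H^1}² → 1. Hence the optimal constant is α = 1.
Therefore α = 1.


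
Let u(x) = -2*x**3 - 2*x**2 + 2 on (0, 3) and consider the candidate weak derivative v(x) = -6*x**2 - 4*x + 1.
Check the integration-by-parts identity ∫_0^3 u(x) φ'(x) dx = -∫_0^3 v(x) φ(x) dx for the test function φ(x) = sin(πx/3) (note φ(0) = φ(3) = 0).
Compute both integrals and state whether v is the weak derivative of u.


LHS = -648/π^3 + 198/π, RHS = -648/π^3 + 192/π. No, v is not the weak derivative of u.

u(x) = -2*x**3 - 2*x**2 + 2, classical derivative u'(x) = -6*x**2 - 4*x.
φ(x) = sin(πx/3), so φ'(x) = π*cos(π*x/3)/3.
Note φ(0) = φ(3) = 0, so the boundary term u·φ vanishes.
LHS = ∫_0^3 u(x) φ'(x) dx = ∫_0^3 (-2*π*x^3*cos(π*x/3)/3 - 2*π*x^2*cos(π*x/3)/3 + 2*π*cos(π*x/3)/3) dx. Term by term:
  ∫_0^3 2*π*cos(π*x/3)/3 dx = 0;  ∫_0^3 -2*π*x^2*cos(π*x/3)/3 dx = 36/π;  ∫_0^3 -2*π*x^3*cos(π*x/3)/3 dx = -648/π^3 + 162/π.
Sum: 0 + 36/π + -648/π^3 + 162/π = -648/π^3 + 198/π.
So LHS = -648/π^3 + 198/π.
∫_0^3 v(x) φ(x) dx = ∫_0^3 (-6*x^2*sin(π*x/3) - 4*x*sin(π*x/3) + sin(π*x/3)) dx. Term by term:
  ∫_0^3 -6*x^2*sin(π*x/3) dx = -162/π + 648/π^3;  ∫_0^3 -4*x*sin(π*x/3) dx = -36/π;  ∫_0^3 sin(π*x/3) dx = 6/π.
Sum: -162/π + 648/π^3 − 36/π + 6/π = -192/π + 648/π^3.
So RHS = -∫_0^3 v(x) φ(x) dx = -648/π^3 + 192/π.
LHS − RHS = 6/π ≠ 0, so the identity fails.
(For a valid weak derivative the identity must hold for EVERY test function, in particular this one. The failure shows v is NOT the weak derivative of u.)
Correct weak derivative would be u'(x) = -6*x**2 - 4*x.


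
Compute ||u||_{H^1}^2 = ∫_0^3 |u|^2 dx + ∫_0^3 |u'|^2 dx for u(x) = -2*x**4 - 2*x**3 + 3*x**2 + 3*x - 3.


||u||_{H^1}^2 = 373059/10

The H^1 norm (squared) on an interval (0, L) is
  ||u||_{H^1}^2 = ∫_0^L u(x)^2 dx + ∫_0^L u'(x)^2 dx.
Compute u'(x) = -8*x**3 - 6*x**2 + 6*x + 3.
Then u(x)^2 = 4*x**8 + 8*x**7 - 8*x**6 - 24*x**5 + 9*x**4 + 30*x**3 - 9*x**2 - 18*x + 9 and u'(x)^2 = 64*x**6 + 96*x**5 - 60*x**4 - 120*x**3 + 36*x + 9.
Integrate each monomial from 0 to 3 using ∫_0^3 c·x^n dx = c·3^(n+1)/(n+1):
  ∫_0^3 u(x)^2 dx = ∫_0^3 (4*x^8 + 8*x^7 - 8*x^6 - 24*x^5 + 9*x^4 + 30*x^3 - 9*x^2 - 18*x + 9) dx. Term by term:
    ∫_0^3 4*x^8 dx = 8748;  ∫_0^3 8*x^7 dx = 6561;  ∫_0^3 -8*x^6 dx = -17496/7;
    ∫_0^3 -24*x^5 dx = -2916;  ∫_0^3 9*x^4 dx = 2187/5;  ∫_0^3 30*x^3 dx = 1215/2;
    ∫_0^3 -9*x^2 dx = -81;  ∫_0^3 -18*x dx = -81;  ∫_0^3 9 dx = 27.
  Sum: 8748 + 6561 − 17496/7 − 2916 + 2187/5 + 1215/2 − 81 − 81 + 27 = 756243/70.
  ∫_0^3 u'(x)^2 dx = ∫_0^3 (64*x^6 + 96*x^5 - 60*x^4 - 120*x^3 + 36*x + 9) dx. Term by term:
    ∫_0^3 64*x^6 dx = 139968/7;  ∫_0^3 96*x^5 dx = 11664;  ∫_0^3 -60*x^4 dx = -2916;
    ∫_0^3 -120*x^3 dx = -2430;  ∫_0^3 36*x dx = 162;  ∫_0^3 9 dx = 27.
  Sum: 139968/7 + 11664 − 2916 − 2430 + 162 + 27 = 185517/7.
Adding: ||u||_{H^1}^2 = 756243/70 + 185517/7 = 373059/10.


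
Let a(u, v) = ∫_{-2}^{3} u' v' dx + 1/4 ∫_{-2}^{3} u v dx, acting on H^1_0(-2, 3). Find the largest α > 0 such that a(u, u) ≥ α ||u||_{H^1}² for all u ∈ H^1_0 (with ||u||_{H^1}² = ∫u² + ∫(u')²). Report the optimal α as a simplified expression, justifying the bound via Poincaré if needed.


α = (25/4 + π^2)/(π^2 + 25)

Coercivity of a(·,·) on H^1_0(-2, 3) means a(u, u) ≥ α ||u||_{H^1}² for every u ∈ H^1_0.
The interval has length L = 5, and Poincaré/coercivity depend only on L. Here a(u, u) = ∫(u')² + (1/4)·∫u².
Here 0 < c = 1/4 < 1. The condition a(u,u) ≥ α||u||_{H^1}² reads (1−α)∫(u')² ≥ (α−c)∫u². Any admissible α is ≤ 1 (rapidly oscillating u have ∫u²/∫(u')² → 0), and α = 1 would force 0 ≥ (1−c)∫u², impossible since c < 1; so 1−α > 0. By the sharp Poincaré inequality on H^1_0 of an interval of length L, ∫(u')² ≥ (π/L)²∫u² with equality for the first sine mode sin(π(x−x₀)/L) (x₀ the left endpoint), so the inequality holds for all u iff (1−α)(π/L)² ≥ α − c, i.e. α ≤ ((π/L)² + c)/((π/L)² + 1) = (1 + c(L/π)²)/(1 + (L/π)²). With (π/L)² = π^2/25 and c = 1/4, the largest admissible constant is α = ((π/L)² + c)/((π/L)² + 1).
Simplifying, α = (25/4 + π^2)/(π^2 + 25).


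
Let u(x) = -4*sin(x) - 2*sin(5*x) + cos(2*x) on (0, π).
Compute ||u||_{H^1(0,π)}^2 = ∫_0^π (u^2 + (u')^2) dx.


||u||_{H^1(0,π)}^2 = 120/7 + 141*π/2

u'(x) = -2*sin(2*x) - 4*cos(x) - 10*cos(5*x).
Expand u² and (u')² and integrate term by term on (0, π), using: for integers n ≥ 1, ∫_0^π sin²(nx) dx = ∫_0^π cos²(nx) dx = π/2; for n ≠ n', ∫_0^π sin(nx)sin(n'x) dx = ∫_0^π cos(nx)cos(n'x) dx = 0; and by product-to-sum, ∫_0^π sin(nx)cos(n'x) dx = ½∫_0^π [sin((n+n')x) + sin((n−n')x)] dx, which is 0 when n+n' is even and 2n/(n²−n'²) when n+n' is odd (it need not vanish on (0, π)).
  u² squared terms: (-4)²·∫sin(x)² dx = 16·π/2 = 8*π;  (-2)²·∫sin(5x)² dx = 4·π/2 = 2*π;  (1)²·∫cos(2x)² dx = 1·π/2 = π/2.
  u² cross terms: 2·(-4)·(-2)·∫sin(x)·sin(5x) dx = 16·(0) = 0;  2·(-4)·(1)·∫sin(x)·cos(2x) dx = -8·(-2/3) = 16/3;  2·(-2)·(1)·∫sin(5x)·cos(2x) dx = -4·(10/21) = -40/21.
  So ∫_0^π u² dx = 8*π + 2*π + π/2 + 0 + 16/3 − 40/21 = 24/7 + 21*π/2.
  (u')² squared terms: (-10)²·∫cos(5x)² dx = 100·π/2 = 50*π;  (-4)²·∫cos(x)² dx = 16·π/2 = 8*π;  (-2)²·∫sin(2x)² dx = 4·π/2 = 2*π.
  (u')² cross terms: 2·(-10)·(-4)·∫cos(5x)·cos(x) dx = 80·(0) = 0;  2·(-10)·(-2)·∫cos(5x)·sin(2x) dx = 40·(-4/21) = -160/21;  2·(-4)·(-2)·∫cos(x)·sin(2x) dx = 16·(4/3) = 64/3.
  So ∫_0^π (u')² dx = 50*π + 8*π + 2*π + 0 − 160/21 + 64/3 = 96/7 + 60*π.
||u||_{H^1}^2 = (24/7 + 21*π/2) + (96/7 + 60*π) = 120/7 + 141*π/2.


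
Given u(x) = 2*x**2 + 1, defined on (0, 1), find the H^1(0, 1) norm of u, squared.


||u||_{H^1}^2 = 127/15

The H^1 norm (squared) on an interval (0, L) is
  ||u||_{H^1}^2 = ∫_0^L u(x)^2 dx + ∫_0^L u'(x)^2 dx.
Compute u'(x) = 4*x.
Then u(x)^2 = 4*x**4 + 4*x**2 + 1 and u'(x)^2 = 16*x**2.
Integrate each monomial from 0 to 1 using ∫_0^1 c·x^n dx = c·1^(n+1)/(n+1):
  ∫_0^1 u(x)^2 dx = ∫_0^1 (4*x^4 + 4*x^2 + 1) dx. Term by term:
    ∫_0^1 4*x^4 dx = 4/5;  ∫_0^1 4*x^2 dx = 4/3;  ∫_0^1 1 dx = 1.
  Sum: 4/5 + 4/3 + 1 = 47/15.
  ∫_0^1 u'(x)^2 dx = ∫_0^1 (16*x^2) dx. Term by term:
    ∫_0^1 16*x^2 dx = 16/3.
Adding: ||u||_{H^1}^2 = 47/15 + 16/3 = 127/15.


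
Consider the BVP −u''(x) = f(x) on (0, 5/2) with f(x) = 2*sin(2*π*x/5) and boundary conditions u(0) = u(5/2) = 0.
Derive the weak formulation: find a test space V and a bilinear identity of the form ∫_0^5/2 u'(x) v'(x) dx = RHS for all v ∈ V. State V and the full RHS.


V = H^1_0(0, 5/2) (so v(0) = v(5/2) = 0); weak form: ∫_0^5/2 u'v' dx = ∫_0^5/2 (2*sin(2*π*x/5)) v dx for all v ∈ V.

Multiply both sides by a test function v and integrate from 0 to 5/2:
  ∫_0^5/2 −u''(x) v(x) dx = ∫_0^5/2 f(x) v(x) dx.
Integrate the LHS by parts once:
  ∫_0^5/2 −u'' v dx = −[u'(x) v(x)]_0^5/2 + ∫_0^5/2 u'(x) v'(x) dx.
Thus ∫_0^5/2 u'(x) v'(x) dx = ∫_0^5/2 f(x) v(x) dx + [u'(x) v(x)]_0^5/2.
Choose V so that boundary terms are either known or forced to vanish.
u is Dirichlet: u(0) = u(5/2) = 0. Let V = H^1_0(0, 5/2); then v(0) = v(5/2) = 0, and [u' v]_0^5/2 = 0.
Weak formulation: find u (satisfying any essential BC) such that ∫_0^5/2 u'(x) v'(x) dx = ∫_0^5/2 f v dx for all v ∈ V.
Substituting f(x) = 2*sin(2*π*x/5), the right-hand side is ∫_0^5/2 (2*sin(2*π*x/5)) v dx.


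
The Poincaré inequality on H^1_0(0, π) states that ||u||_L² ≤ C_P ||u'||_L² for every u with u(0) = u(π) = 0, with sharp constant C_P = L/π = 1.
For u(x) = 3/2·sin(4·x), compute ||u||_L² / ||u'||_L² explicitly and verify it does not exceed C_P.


||u||_L² / ||u'||_L² = 1/4 < C_P = 1.

u(x) = 3/2·sin(4·x), so u'(x) = 6*cos(4*x).
Writing u(x) = A·sin(kπx/L) with A = 3/2 and k = 4, use ∫_0^L sin²(kπx/L) dx = L/2 and ∫_0^L cos²(kπx/L) dx = L/2.
u² = 9/4·sin²(4·x) and (u')² = 36·cos²(4·x), and each of sin², cos² integrates to L/2 = π/2 over (0, π).
∫_0^π u² dx = 9*π/8, so ||u||_L² = 3*sqrt(2)*sqrt(π)/4.
∫_0^π (u')² dx = 18*π, so ||u'||_L² = 3*sqrt(2)*sqrt(π).
Ratio ||u||_L² / ||u'||_L² = 1/4.
Sharp Poincaré constant on H^1_0(0, π) is C_P = L/π = 1, achieved by sin(x).
This is the k = 4 harmonic; the ratio L/(kπ) is strictly less than C_P = L/π, consistent with the sharp inequality ||u||_L² ≤ C_P ||u'||_L².


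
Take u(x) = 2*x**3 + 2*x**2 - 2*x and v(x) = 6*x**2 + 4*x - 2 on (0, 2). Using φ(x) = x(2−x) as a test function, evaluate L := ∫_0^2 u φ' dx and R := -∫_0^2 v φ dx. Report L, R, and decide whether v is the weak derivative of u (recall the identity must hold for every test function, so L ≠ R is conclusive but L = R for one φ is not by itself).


LHS = -184/15, RHS = -184/15. Yes, v = u' weakly.

u(x) = 2*x**3 + 2*x**2 - 2*x, classical derivative u'(x) = 6*x**2 + 4*x - 2.
φ(x) = x(2−x), so φ'(x) = 2 - 2*x.
Note φ(0) = φ(2) = 0, so the boundary term u·φ vanishes.
LHS = ∫_0^2 u(x) φ'(x) dx = ∫_0^2 (-4*x^4 + 8*x^2 - 4*x) dx. Term by term:
  ∫_0^2 -4*x^4 dx = -128/5;  ∫_0^2 8*x^2 dx = 64/3;  ∫_0^2 -4*x dx = -8.
Sum: -128/5 + 64/3 − 8 = -184/15.
So LHS = -184/15.
∫_0^2 v(x) φ(x) dx = ∫_0^2 (-6*x^4 + 8*x^3 + 10*x^2 - 4*x) dx. Term by term:
  ∫_0^2 -6*x^4 dx = -192/5;  ∫_0^2 8*x^3 dx = 32;  ∫_0^2 10*x^2 dx = 80/3;
  ∫_0^2 -4*x dx = -8.
Sum: -192/5 + 32 + 80/3 − 8 = 184/15.
So RHS = -∫_0^2 v(x) φ(x) dx = -184/15.
LHS = RHS, so the identity holds for this test φ.
Moreover u is smooth here and v(x) = u'(x) = 6*x**2 + 4*x - 2 pointwise, so the identity holds for every test function. Hence v is the weak derivative of u.


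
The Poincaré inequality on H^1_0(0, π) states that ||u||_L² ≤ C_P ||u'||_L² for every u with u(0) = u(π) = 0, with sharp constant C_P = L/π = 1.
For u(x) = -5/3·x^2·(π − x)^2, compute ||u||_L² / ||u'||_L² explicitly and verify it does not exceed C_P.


||u||_L² / ||u'||_L² = sqrt(3)*π/6 < C_P = 1.

u(x) = -5/3·x^2·(π − x)^2, so u'(x) = 10*x*(x*(π - x) - (x - π)^2)/3.
u(x) = -5/3·x^2·(π − x)^2 vanishes at x = 0 and x = π, so u ∈ H^1_0(0, π). Differentiate via the product rule and integrate the resulting polynomials term by term.
  ∫_0^π u² dx = ∫_0^π (25*x^8/9 - 100*π*x^7/9 + 50*π^2*x^6/3 - 100*π^3*x^5/9 + 25*π^4*x^4/9) dx. Term by term:
    ∫_0^π 25*x^8/9 dx = 25*π^9/81;  ∫_0^π -100*π*x^7/9 dx = -25*π^9/18;  ∫_0^π 50*π^2*x^6/3 dx = 50*π^9/21;
    ∫_0^π -100*π^3*x^5/9 dx = -50*π^9/27;  ∫_0^π 25*π^4*x^4/9 dx = 5*π^9/9.
  Sum: 25*π^9/81 − 25*π^9/18 + 50*π^9/21 − 50*π^9/27 + 5*π^9/9 = 5*π^9/1134.
  ∫_0^π (u')² dx = ∫_0^π (400*x^6/9 - 400*π*x^5/3 + 1300*π^2*x^4/9 - 200*π^3*x^3/3 + 100*π^4*x^2/9) dx. Term by term:
    ∫_0^π 400*x^6/9 dx = 400*π^7/63;  ∫_0^π -400*π*x^5/3 dx = -200*π^7/9;  ∫_0^π 1300*π^2*x^4/9 dx = 260*π^7/9;
    ∫_0^π -200*π^3*x^3/3 dx = -50*π^7/3;  ∫_0^π 100*π^4*x^2/9 dx = 100*π^7/27.
  Sum: 400*π^7/63 − 200*π^7/9 + 260*π^7/9 − 50*π^7/3 + 100*π^7/27 = 10*π^7/189.
∫_0^π u² dx = 5*π^9/1134, so ||u||_L² = sqrt(70)*π^(9/2)/126.
∫_0^π (u')² dx = 10*π^7/189, so ||u'||_L² = sqrt(210)*π^(7/2)/63.
Ratio ||u||_L² / ||u'||_L² = sqrt(3)*π/6.
Sharp Poincaré constant on H^1_0(0, π) is C_P = L/π = 1, achieved by sin(x).
A polynomial bump cannot attain the sharp Poincaré constant (only the first sine eigenfunction does), so the ratio is strictly less than C_P, consistent with ||u||_L² ≤ C_P ||u'||_L².


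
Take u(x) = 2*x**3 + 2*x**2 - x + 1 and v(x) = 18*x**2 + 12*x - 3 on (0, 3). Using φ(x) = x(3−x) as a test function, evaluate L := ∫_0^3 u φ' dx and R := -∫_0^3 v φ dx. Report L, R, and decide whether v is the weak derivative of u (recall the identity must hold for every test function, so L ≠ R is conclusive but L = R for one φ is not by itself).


LHS = -477/5, RHS = -1431/5. No, v is not the weak derivative of u.

u(x) = 2*x**3 + 2*x**2 - x + 1, classical derivative u'(x) = 6*x**2 + 4*x - 1.
φ(x) = x(3−x), so φ'(x) = 3 - 2*x.
Note φ(0) = φ(3) = 0, so the boundary term u·φ vanishes.
LHS = ∫_0^3 u(x) φ'(x) dx = ∫_0^3 (-4*x^4 + 2*x^3 + 8*x^2 - 5*x + 3) dx. Term by term:
  ∫_0^3 -4*x^4 dx = -972/5;  ∫_0^3 2*x^3 dx = 81/2;  ∫_0^3 8*x^2 dx = 72;
  ∫_0^3 -5*x dx = -45/2;  ∫_0^3 3 dx = 9.
Sum: -972/5 + 81/2 + 72 − 45/2 + 9 = -477/5.
So LHS = -477/5.
∫_0^3 v(x) φ(x) dx = ∫_0^3 (-18*x^4 + 42*x^3 + 39*x^2 - 9*x) dx. Term by term:
  ∫_0^3 -18*x^4 dx = -4374/5;  ∫_0^3 42*x^3 dx = 1701/2;  ∫_0^3 39*x^2 dx = 351;
  ∫_0^3 -9*x dx = -81/2.
Sum: -4374/5 + 1701/2 + 351 − 81/2 = 1431/5.
So RHS = -∫_0^3 v(x) φ(x) dx = -1431/5.
LHS − RHS = 954/5 ≠ 0, so the identity fails.
(For a valid weak derivative the identity must hold for EVERY test function, in particular this one. The failure shows v is NOT the weak derivative of u.)
Correct weak derivative would be u'(x) = 6*x**2 + 4*x - 1.


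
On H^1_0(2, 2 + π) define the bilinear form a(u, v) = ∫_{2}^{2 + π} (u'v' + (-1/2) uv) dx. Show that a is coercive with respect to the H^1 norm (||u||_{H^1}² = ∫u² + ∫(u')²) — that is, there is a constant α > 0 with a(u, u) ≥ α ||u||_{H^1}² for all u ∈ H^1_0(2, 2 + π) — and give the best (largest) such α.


α = 1/4

Coercivity of a(·,·) on H^1_0(2, 2 + π) means a(u, u) ≥ α ||u||_{H^1}² for every u ∈ H^1_0.
The interval has length L = π, and Poincaré/coercivity depend only on L. Here a(u, u) = ∫(u')² + (-1/2)·∫u².
Here c = -1/2 < 0 with |c| < (π/L)² = 1, so coercivity still holds. The condition a(u,u) ≥ α||u||_{H^1}² reads (1−α)∫(u')² ≥ (α−c)∫u². Any admissible α is ≤ 1 (rapidly oscillating u have ∫u²/∫(u')² → 0), and α = 1 would force 0 ≥ (1−c)∫u², impossible since c < 1; so 1−α > 0. By the sharp Poincaré inequality on H^1_0 of an interval of length L, ∫(u')² ≥ (π/L)²∫u² with equality for the first sine mode sin(π(x−x₀)/L) (x₀ the left endpoint), so the inequality holds for all u iff (1−α)(π/L)² ≥ α − c, i.e. α ≤ ((π/L)² + c)/((π/L)² + 1) = (1 + c(L/π)²)/(1 + (L/π)²). (Direct route, valid since c ≤ 0: Poincaré gives c∫u² ≥ c(L/π)²∫(u')², so a(u,u) ≥ (1 + c(L/π)²)∫(u')², while ||u||_{H^1}² ≤ (1 + (L/π)²)∫(u')²; dividing yields the same α.) With (π/L)² = 1 and c = -1/2, the largest admissible constant is α = ((π/L)² + c)/((π/L)² + 1).
Simplifying, α = 1/4.


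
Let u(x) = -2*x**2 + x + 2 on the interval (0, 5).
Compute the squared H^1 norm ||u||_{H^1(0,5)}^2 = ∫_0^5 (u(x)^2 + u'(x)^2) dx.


||u||_{H^1}^2 = 2225

The H^1 norm (squared) on an interval (0, L) is
  ||u||_{H^1}^2 = ∫_0^L u(x)^2 dx + ∫_0^L u'(x)^2 dx.
Compute u'(x) = 1 - 4*x.
Then u(x)^2 = 4*x**4 - 4*x**3 - 7*x**2 + 4*x + 4 and u'(x)^2 = 16*x**2 - 8*x + 1.
Integrate each monomial from 0 to 5 using ∫_0^5 c·x^n dx = c·5^(n+1)/(n+1):
  ∫_0^5 u(x)^2 dx = ∫_0^5 (4*x^4 - 4*x^3 - 7*x^2 + 4*x + 4) dx. Term by term:
    ∫_0^5 4*x^4 dx = 2500;  ∫_0^5 -4*x^3 dx = -625;  ∫_0^5 -7*x^2 dx = -875/3;
    ∫_0^5 4*x dx = 50;  ∫_0^5 4 dx = 20.
  Sum: 2500 − 625 − 875/3 + 50 + 20 = 4960/3.
  ∫_0^5 u'(x)^2 dx = ∫_0^5 (16*x^2 - 8*x + 1) dx. Term by term:
    ∫_0^5 16*x^2 dx = 2000/3;  ∫_0^5 -8*x dx = -100;  ∫_0^5 1 dx = 5.
  Sum: 2000/3 − 100 + 5 = 1715/3.
Adding: ||u||_{H^1}^2 = 4960/3 + 1715/3 = 2225.


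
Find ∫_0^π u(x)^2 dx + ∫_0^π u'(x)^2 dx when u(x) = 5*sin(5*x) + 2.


||u||_{H^1(0,π)}^2 = 8 + 329*π

u'(x) = 25*cos(5*x).
Expand u² and (u')² and integrate term by term on (0, π), using: for integers n ≥ 1, ∫_0^π sin²(nx) dx = ∫_0^π cos²(nx) dx = π/2; for n ≠ n', ∫_0^π sin(nx)sin(n'x) dx = ∫_0^π cos(nx)cos(n'x) dx = 0; and by product-to-sum, ∫_0^π sin(nx)cos(n'x) dx = ½∫_0^π [sin((n+n')x) + sin((n−n')x)] dx, which is 0 when n+n' is even and 2n/(n²−n'²) when n+n' is odd (it need not vanish on (0, π)). For the constant mode: ∫_0^π 1 dx = π, ∫_0^π cos(nx) dx = 0, ∫_0^π sin(nx) dx = (1−(−1)^n)/n.
  u² squared terms: (2)²·∫1 dx = 4·π = 4*π;  (5)²·∫sin(5x)² dx = 25·π/2 = 25*π/2.
  u² cross terms: 2·(2)·(5)·∫1·sin(5x) dx = 20·(2/5) = 8.
  So ∫_0^π u² dx = 4*π + 25*π/2 + 8 = 8 + 33*π/2.
  (u')² squared terms: (25)²·∫cos(5x)² dx = 625·π/2 = 625*π/2.
  So ∫_0^π (u')² dx = 625*π/2.
||u||_{H^1}^2 = (8 + 33*π/2) + (625*π/2) = 8 + 329*π.


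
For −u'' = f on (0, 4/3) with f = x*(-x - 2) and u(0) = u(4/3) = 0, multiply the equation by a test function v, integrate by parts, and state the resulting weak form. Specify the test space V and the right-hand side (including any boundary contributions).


V = H^1_0(0, 4/3) (so v(0) = v(4/3) = 0); weak form: ∫_0^4/3 u'v' dx = ∫_0^4/3 (x*(-x - 2)) v dx for all v ∈ V.

Multiply both sides by a test function v and integrate from 0 to 4/3:
  ∫_0^4/3 −u''(x) v(x) dx = ∫_0^4/3 f(x) v(x) dx.
Integrate the LHS by parts once:
  ∫_0^4/3 −u'' v dx = −[u'(x) v(x)]_0^4/3 + ∫_0^4/3 u'(x) v'(x) dx.
Thus ∫_0^4/3 u'(x) v'(x) dx = ∫_0^4/3 f(x) v(x) dx + [u'(x) v(x)]_0^4/3.
Choose V so that boundary terms are either known or forced to vanish.
u is Dirichlet: u(0) = u(4/3) = 0. Let V = H^1_0(0, 4/3); then v(0) = v(4/3) = 0, and [u' v]_0^4/3 = 0.
Weak formulation: find u (satisfying any essential BC) such that ∫_0^4/3 u'(x) v'(x) dx = ∫_0^4/3 f v dx for all v ∈ V.
Substituting f(x) = x*(-x - 2), the right-hand side is ∫_0^4/3 (x*(-x - 2)) v dx.


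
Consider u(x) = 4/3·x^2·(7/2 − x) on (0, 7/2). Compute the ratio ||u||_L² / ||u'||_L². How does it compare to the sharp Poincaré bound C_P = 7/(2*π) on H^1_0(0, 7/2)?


||u||_L² / ||u'||_L² = sqrt(14)/4 < C_P = 7/(2*π).

u(x) = 4/3·x^2·(7/2 − x), so u'(x) = 4*x*(7 - 3*x)/3.
u(x) = 4/3·x^2·(7/2 − x) vanishes at x = 0 and x = 7/2, so u ∈ H^1_0(0, 7/2). Differentiate via the product rule and integrate the resulting polynomials term by term.
  ∫_0^7/2 u² dx = ∫_0^7/2 (16*x^6/9 - 112*x^5/9 + 196*x^4/9) dx. Term by term:
    ∫_0^7/2 16*x^6/9 dx = 117649/72;  ∫_0^7/2 -112*x^5/9 dx = -823543/216;  ∫_0^7/2 196*x^4/9 dx = 823543/360.
  Sum: 117649/72 − 823543/216 + 823543/360 = 117649/1080.
  ∫_0^7/2 (u')² dx = ∫_0^7/2 (16*x^4 - 224*x^3/3 + 784*x^2/9) dx. Term by term:
    ∫_0^7/2 16*x^4 dx = 16807/10;  ∫_0^7/2 -224*x^3/3 dx = -16807/6;  ∫_0^7/2 784*x^2/9 dx = 33614/27.
  Sum: 16807/10 − 16807/6 + 33614/27 = 16807/135.
∫_0^7/2 u² dx = 117649/1080, so ||u||_L² = 343*sqrt(30)/180.
∫_0^7/2 (u')² dx = 16807/135, so ||u'||_L² = 49*sqrt(105)/45.
Ratio ||u||_L² / ||u'||_L² = sqrt(14)/4.
Sharp Poincaré constant on H^1_0(0, 7/2) is C_P = L/π = 7/(2*π), achieved by sin(2*π/7·x).
A polynomial bump cannot attain the sharp Poincaré constant (only the first sine eigenfunction does), so the ratio is strictly less than C_P, consistent with ||u||_L² ≤ C_P ||u'||_L².


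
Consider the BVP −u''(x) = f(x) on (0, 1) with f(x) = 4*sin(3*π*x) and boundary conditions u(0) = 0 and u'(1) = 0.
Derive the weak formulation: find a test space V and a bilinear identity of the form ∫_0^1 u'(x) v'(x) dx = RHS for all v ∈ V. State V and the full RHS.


V = {v ∈ H^1(0, 1) : v(0) = 0} (test functions vanish at x = 0 where u is specified); weak form: ∫_0^1 u'v' dx = ∫_0^1 (4*sin(3*π*x)) v dx for all v ∈ V.

Multiply both sides by a test function v and integrate from 0 to 1:
  ∫_0^1 −u''(x) v(x) dx = ∫_0^1 f(x) v(x) dx.
Integrate the LHS by parts once:
  ∫_0^1 −u'' v dx = −[u'(x) v(x)]_0^1 + ∫_0^1 u'(x) v'(x) dx.
Thus ∫_0^1 u'(x) v'(x) dx = ∫_0^1 f(x) v(x) dx + [u'(x) v(x)]_0^1.
Choose V so that boundary terms are either known or forced to vanish.
Mixed BC: u(0) = 0 (Dirichlet) and u'(1) = 0 (Neumann). Define V = {v ∈ H^1(0, 1) : v(0) = 0}. Then [u' v]_0^1 = u'(1)·v(1) − u'(0)·0 = 0.
Weak formulation: find u (satisfying any essential BC) such that ∫_0^1 u'(x) v'(x) dx = ∫_0^1 f v dx for all v ∈ V (Dirichlet at 0 absorbed into V; the Neumann datum at x = 1 is zero, so no boundary term remains).
Substituting f(x) = 4*sin(3*π*x), the right-hand side is ∫_0^1 (4*sin(3*π*x)) v dx.


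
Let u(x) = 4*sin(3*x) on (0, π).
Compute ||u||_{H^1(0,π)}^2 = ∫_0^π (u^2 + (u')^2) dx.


||u||_{H^1(0,π)}^2 = 80*π

u'(x) = 12*cos(3*x).
Expand u² and (u')² and integrate term by term on (0, π), using: for integers n ≥ 1, ∫_0^π sin²(nx) dx = ∫_0^π cos²(nx) dx = π/2; for n ≠ n', ∫_0^π sin(nx)sin(n'x) dx = ∫_0^π cos(nx)cos(n'x) dx = 0; and by product-to-sum, ∫_0^π sin(nx)cos(n'x) dx = ½∫_0^π [sin((n+n')x) + sin((n−n')x)] dx, which is 0 when n+n' is even and 2n/(n²−n'²) when n+n' is odd (it need not vanish on (0, π)).
  u² squared terms: (4)²·∫sin(3x)² dx = 16·π/2 = 8*π.
  So ∫_0^π u² dx = 8*π.
  (u')² squared terms: (12)²·∫cos(3x)² dx = 144·π/2 = 72*π.
  So ∫_0^π (u')² dx = 72*π.
||u||_{H^1}^2 = (8*π) + (72*π) = 80*π.


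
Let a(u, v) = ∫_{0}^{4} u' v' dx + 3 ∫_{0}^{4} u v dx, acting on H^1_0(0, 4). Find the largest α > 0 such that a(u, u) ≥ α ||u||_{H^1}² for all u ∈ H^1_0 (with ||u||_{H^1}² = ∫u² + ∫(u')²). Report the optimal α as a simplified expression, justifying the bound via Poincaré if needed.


α = 1

Coercivity of a(·,·) on H^1_0(0, 4) means a(u, u) ≥ α ||u||_{H^1}² for every u ∈ H^1_0.
The interval has length L = 4, and Poincaré/coercivity depend only on L. Here a(u, u) = ∫(u')² + (3)·∫u².
Here c = 3 ≥ 1, so a(u,u) = ∫(u')² + c∫u² ≥ ∫(u')² + ∫u² = ||u||_{H^1}², i.e. α = 1 works. No larger α is possible: a(u,u) ≥ α||u||_{H^1}² means (1−α)∫(u')² ≥ (α−c)∫u², and for the modes u_n = sin(nπ(x−x₀)/L) (x₀ the left endpoint) one has ∫u_n²/∫(u_n')² = (L/(nπ))² → 0, so a(u_n,u_n)/||u_n||_{H^1}² → 1. Hence the optimal constant is α = 1.
Therefore α = 1.


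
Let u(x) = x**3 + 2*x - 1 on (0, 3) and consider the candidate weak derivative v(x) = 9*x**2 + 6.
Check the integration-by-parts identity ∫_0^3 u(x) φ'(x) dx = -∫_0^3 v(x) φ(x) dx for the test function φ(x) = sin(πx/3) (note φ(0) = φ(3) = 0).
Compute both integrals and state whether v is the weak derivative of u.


LHS = -93/π + 324/π^3, RHS = -279/π + 972/π^3. No, v is not the weak derivative of u.

u(x) = x**3 + 2*x - 1, classical derivative u'(x) = 3*x**2 + 2.
φ(x) = sin(πx/3), so φ'(x) = π*cos(π*x/3)/3.
Note φ(0) = φ(3) = 0, so the boundary term u·φ vanishes.
LHS = ∫_0^3 u(x) φ'(x) dx = ∫_0^3 (π*x^3*cos(π*x/3)/3 + 2*π*x*cos(π*x/3)/3 - π*cos(π*x/3)/3) dx. Term by term:
  ∫_0^3 -π*cos(π*x/3)/3 dx = 0;  ∫_0^3 π*x^3*cos(π*x/3)/3 dx = -81/π + 324/π^3;  ∫_0^3 2*π*x*cos(π*x/3)/3 dx = -12/π.
Sum: 0 + -81/π + 324/π^3 − 12/π = -93/π + 324/π^3.
So LHS = -93/π + 324/π^3.
∫_0^3 v(x) φ(x) dx = ∫_0^3 (9*x^2*sin(π*x/3) + 6*sin(π*x/3)) dx. Term by term:
  ∫_0^3 6*sin(π*x/3) dx = 36/π;  ∫_0^3 9*x^2*sin(π*x/3) dx = -972/π^3 + 243/π.
Sum: 36/π + -972/π^3 + 243/π = -972/π^3 + 279/π.
So RHS = -∫_0^3 v(x) φ(x) dx = -279/π + 972/π^3.
LHS − RHS = -648/π^3 + 186/π ≠ 0, so the identity fails.
(For a valid weak derivative the identity must hold for EVERY test function, in particular this one. The failure shows v is NOT the weak derivative of u.)
Correct weak derivative would be u'(x) = 3*x**2 + 2.


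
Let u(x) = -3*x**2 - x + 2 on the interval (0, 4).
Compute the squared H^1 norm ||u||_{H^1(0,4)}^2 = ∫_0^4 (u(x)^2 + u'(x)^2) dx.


||u||_{H^1}^2 = 42668/15

The H^1 norm (squared) on an interval (0, L) is
  ||u||_{H^1}^2 = ∫_0^L u(x)^2 dx + ∫_0^L u'(x)^2 dx.
Compute u'(x) = -6*x - 1.
Then u(x)^2 = 9*x**4 + 6*x**3 - 11*x**2 - 4*x + 4 and u'(x)^2 = 36*x**2 + 12*x + 1.
Integrate each monomial from 0 to 4 using ∫_0^4 c·x^n dx = c·4^(n+1)/(n+1):
  ∫_0^4 u(x)^2 dx = ∫_0^4 (9*x^4 + 6*x^3 - 11*x^2 - 4*x + 4) dx. Term by term:
    ∫_0^4 9*x^4 dx = 9216/5;  ∫_0^4 6*x^3 dx = 384;  ∫_0^4 -11*x^2 dx = -704/3;
    ∫_0^4 -4*x dx = -32;  ∫_0^4 4 dx = 16.
  Sum: 9216/5 + 384 − 704/3 − 32 + 16 = 29648/15.
  ∫_0^4 u'(x)^2 dx = ∫_0^4 (36*x^2 + 12*x + 1) dx. Term by term:
    ∫_0^4 36*x^2 dx = 768;  ∫_0^4 12*x dx = 96;  ∫_0^4 1 dx = 4.
  Sum: 768 + 96 + 4 = 868.
Adding: ||u||_{H^1}^2 = 29648/15 + 868 = 42668/15.


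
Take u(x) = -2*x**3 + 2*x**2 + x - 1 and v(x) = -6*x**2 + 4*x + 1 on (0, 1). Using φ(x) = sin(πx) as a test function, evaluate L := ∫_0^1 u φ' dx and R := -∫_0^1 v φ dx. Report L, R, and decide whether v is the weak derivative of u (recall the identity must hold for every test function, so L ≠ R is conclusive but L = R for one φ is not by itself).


LHS = -24/π^3, RHS = -24/π^3. Yes, v = u' weakly.

u(x) = -2*x**3 + 2*x**2 + x - 1, classical derivative u'(x) = -6*x**2 + 4*x + 1.
φ(x) = sin(πx), so φ'(x) = π*cos(π*x).
Note φ(0) = φ(1) = 0, so the boundary term u·φ vanishes.
LHS = ∫_0^1 u(x) φ'(x) dx = ∫_0^1 (-2*π*x^3*cos(π*x) + 2*π*x^2*cos(π*x) + π*x*cos(π*x) - π*cos(π*x)) dx. Term by term:
  ∫_0^1 -π*cos(π*x) dx = 0;  ∫_0^1 π*x*cos(π*x) dx = -2/π;  ∫_0^1 -2*π*x^3*cos(π*x) dx = -24/π^3 + 6/π;
  ∫_0^1 2*π*x^2*cos(π*x) dx = -4/π.
Sum: 0 − 2/π + -24/π^3 + 6/π − 4/π = -24/π^3.
So LHS = -24/π^3.
∫_0^1 v(x) φ(x) dx = ∫_0^1 (-6*x^2*sin(π*x) + 4*x*sin(π*x) + sin(π*x)) dx. Term by term:
  ∫_0^1 -6*x^2*sin(π*x) dx = -6/π + 24/π^3;  ∫_0^1 4*x*sin(π*x) dx = 4/π;  ∫_0^1 sin(π*x) dx = 2/π.
Sum: -6/π + 24/π^3 + 4/π + 2/π = 24/π^3.
So RHS = -∫_0^1 v(x) φ(x) dx = -24/π^3.
LHS = RHS, so the identity holds for this test φ.
Moreover u is smooth here and v(x) = u'(x) = -6*x**2 + 4*x + 1 pointwise, so the identity holds for every test function. Hence v is the weak derivative of u.


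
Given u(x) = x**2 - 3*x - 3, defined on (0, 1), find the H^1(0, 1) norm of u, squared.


||u||_{H^1}^2 = 661/30

The H^1 norm (squared) on an interval (0, L) is
  ||u||_{H^1}^2 = ∫_0^L u(x)^2 dx + ∫_0^L u'(x)^2 dx.
Compute u'(x) = 2*x - 3.
Then u(x)^2 = x**4 - 6*x**3 + 3*x**2 + 18*x + 9 and u'(x)^2 = 4*x**2 - 12*x + 9.
Integrate each monomial from 0 to 1 using ∫_0^1 c·x^n dx = c·1^(n+1)/(n+1):
  ∫_0^1 u(x)^2 dx = ∫_0^1 (x^4 - 6*x^3 + 3*x^2 + 18*x + 9) dx. Term by term:
    ∫_0^1 x^4 dx = 1/5;  ∫_0^1 -6*x^3 dx = -3/2;  ∫_0^1 3*x^2 dx = 1;
    ∫_0^1 18*x dx = 9;  ∫_0^1 9 dx = 9.
  Sum: 1/5 − 3/2 + 1 + 9 + 9 = 177/10.
  ∫_0^1 u'(x)^2 dx = ∫_0^1 (4*x^2 - 12*x + 9) dx. Term by term:
    ∫_0^1 4*x^2 dx = 4/3;  ∫_0^1 -12*x dx = -6;  ∫_0^1 9 dx = 9.
  Sum: 4/3 − 6 + 9 = 13/3.
Adding: ||u||_{H^1}^2 = 177/10 + 13/3 = 661/30.


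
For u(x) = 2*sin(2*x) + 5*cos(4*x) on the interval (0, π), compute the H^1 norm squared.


||u||_{H^1(0,π)}^2 = 445*π/2

u'(x) = -20*sin(4*x) + 4*cos(2*x).
Expand u² and (u')² and integrate term by term on (0, π), using: for integers n ≥ 1, ∫_0^π sin²(nx) dx = ∫_0^π cos²(nx) dx = π/2; for n ≠ n', ∫_0^π sin(nx)sin(n'x) dx = ∫_0^π cos(nx)cos(n'x) dx = 0; and by product-to-sum, ∫_0^π sin(nx)cos(n'x) dx = ½∫_0^π [sin((n+n')x) + sin((n−n')x)] dx, which is 0 when n+n' is even and 2n/(n²−n'²) when n+n' is odd (it need not vanish on (0, π)).
  u² squared terms: (2)²·∫sin(2x)² dx = 4·π/2 = 2*π;  (5)²·∫cos(4x)² dx = 25·π/2 = 25*π/2.
  u² cross terms: 2·(2)·(5)·∫sin(2x)·cos(4x) dx = 20·(0) = 0.
  So ∫_0^π u² dx = 2*π + 25*π/2 + 0 = 29*π/2.
  (u')² squared terms: (-20)²·∫sin(4x)² dx = 400·π/2 = 200*π;  (4)²·∫cos(2x)² dx = 16·π/2 = 8*π.
  (u')² cross terms: 2·(-20)·(4)·∫sin(4x)·cos(2x) dx = -160·(0) = 0.
  So ∫_0^π (u')² dx = 200*π + 8*π + 0 = 208*π.
||u||_{H^1}^2 = (29*π/2) + (208*π) = 445*π/2.


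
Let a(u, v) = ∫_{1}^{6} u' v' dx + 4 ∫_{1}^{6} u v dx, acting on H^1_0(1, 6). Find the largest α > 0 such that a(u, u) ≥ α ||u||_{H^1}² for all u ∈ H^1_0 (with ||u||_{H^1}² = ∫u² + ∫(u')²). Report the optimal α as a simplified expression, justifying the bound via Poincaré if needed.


α = 1

Coercivity of a(·,·) on H^1_0(1, 6) means a(u, u) ≥ α ||u||_{H^1}² for every u ∈ H^1_0.
The interval has length L = 5, and Poincaré/coercivity depend only on L. Here a(u, u) = ∫(u')² + (4)·∫u².
Here c = 4 ≥ 1, so a(u,u) = ∫(u')² + c∫u² ≥ ∫(u')² + ∫u² = ||u||_{H^1}², i.e. α = 1 works. No larger α is possible: a(u,u) ≥ α||u||_{H^1}² means (1−α)∫(u')² ≥ (α−c)∫u², and for the modes u_n = sin(nπ(x−x₀)/L) (x₀ the left endpoint) one has ∫u_n²/∫(u_n')² = (L/(nπ))² → 0, so a(u_n,u_n)/||u_n||_{H^1}² → 1. Hence the optimal constant is α = 1.
Therefore α = 1.
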